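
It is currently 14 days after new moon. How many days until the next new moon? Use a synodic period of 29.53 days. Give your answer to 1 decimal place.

One full lunation from the last new moon is 29.53 d; remaining = 29.53 − 14 = 15.530 d.

15.5 days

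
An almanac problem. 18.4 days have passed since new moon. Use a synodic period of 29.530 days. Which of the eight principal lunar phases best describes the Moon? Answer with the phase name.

At 18.4/29.530 of the cycle, θ ≈ 224° — the waning gibbous range.

waning gibbous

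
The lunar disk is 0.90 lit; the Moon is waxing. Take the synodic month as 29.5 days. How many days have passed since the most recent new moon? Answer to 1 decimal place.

From f = (1 − cos θ)/2: cos θ = 1 − 2×0.90 = -0.800; arccos → 143.1°.
Waxing ⇒ before full, so θ = 143.1°.
Age = 29.5 × 143.1°/360° ≈ 11.73 days.

11.7 days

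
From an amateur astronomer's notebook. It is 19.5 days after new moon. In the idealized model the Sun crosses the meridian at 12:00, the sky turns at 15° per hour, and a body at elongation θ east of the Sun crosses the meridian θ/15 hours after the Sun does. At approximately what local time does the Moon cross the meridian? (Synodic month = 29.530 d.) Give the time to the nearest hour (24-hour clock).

Elongation θ = 360° × 19.5/29.530 ≈ 237.7°.
Delay after the Sun = 237.7° / (15°/h) ≈ 15.85 h.
12:00 + 15.85 h ≈ 03:51 → 04:00 to the nearest hour.

04:00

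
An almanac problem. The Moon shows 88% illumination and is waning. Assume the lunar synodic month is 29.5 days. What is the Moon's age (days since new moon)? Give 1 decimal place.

From f = (1 − cos θ)/2: cos θ = 1 − 2×0.88 = -0.760; arccos → 139.5°.
A waning Moon lies in 180°–360°, so θ = 360° − 139.5° = 220.5°.
At 360°/29.5 d per day, 220.5° corresponds to 18.07 days.

18.1 days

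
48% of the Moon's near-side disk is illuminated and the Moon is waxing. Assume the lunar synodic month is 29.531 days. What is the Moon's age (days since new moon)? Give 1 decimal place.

Invert f = (1 − cos θ)/2 to get cos θ = 1 − 2(0.48) = 0.040, hence θ₀ = arccos 0.040 = 87.7°.
The Moon is waxing (0°–180°), so θ = 87.7° directly.
That fraction of the synodic month is 87.7/360 × 29.531 d ≈ 7.19 d.

7.2 days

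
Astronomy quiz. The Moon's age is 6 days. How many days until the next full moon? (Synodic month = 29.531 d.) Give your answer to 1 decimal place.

8.8 days

Full moon is 0.5 of the way through the cycle: age 0.5 × 29.531 = 14.765 d.
That is 14.765 − 6 = 8.765 days ahead.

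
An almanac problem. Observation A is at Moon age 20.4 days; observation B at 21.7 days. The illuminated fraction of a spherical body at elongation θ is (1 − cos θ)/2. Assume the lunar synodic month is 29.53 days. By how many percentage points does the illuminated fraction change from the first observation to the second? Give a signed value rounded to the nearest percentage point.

First observation: θ = 360°·20.4/29.53 = 248.7°, so f = 0.682.
Second observation: θ = 264.5°, f = 0.548.
Δf = 0.548 − 0.682 = -0.134, i.e. -13 pp.

-13 percentage points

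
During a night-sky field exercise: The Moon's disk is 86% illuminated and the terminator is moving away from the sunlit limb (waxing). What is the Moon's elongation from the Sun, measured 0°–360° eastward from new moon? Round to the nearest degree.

136°

cos θ = 1 − 2f = -0.720, giving a principal value of 136.1°.
Waxing ⇒ before full, so θ = 136.1°.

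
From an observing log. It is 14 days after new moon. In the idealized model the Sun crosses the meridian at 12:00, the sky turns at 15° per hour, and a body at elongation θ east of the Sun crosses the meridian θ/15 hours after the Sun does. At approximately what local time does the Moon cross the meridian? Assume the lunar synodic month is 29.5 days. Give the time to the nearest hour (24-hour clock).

Elongation θ = 360° × 14/29.5 ≈ 170.8°.
Delay after the Sun = 170.8° / (15°/h) ≈ 11.39 h.
12:00 + 11.39 h ≈ 23:23 → 23:00 to the nearest hour.

23:00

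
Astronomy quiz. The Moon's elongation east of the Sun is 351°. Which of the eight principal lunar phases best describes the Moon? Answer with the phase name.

351° lies in the new moon sector of the 8-phase cycle.

new moon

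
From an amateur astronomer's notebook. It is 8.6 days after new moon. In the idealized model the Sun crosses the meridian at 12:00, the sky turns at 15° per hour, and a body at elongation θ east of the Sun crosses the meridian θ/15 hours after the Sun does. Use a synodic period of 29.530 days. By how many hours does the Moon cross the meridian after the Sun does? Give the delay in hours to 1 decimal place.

7.0 h

The Moon has covered 8.6/29.530 of its cycle, so θ ≈ 360° × 8.6/29.530 = 104.8°.
Delay after the Sun = 104.8° / (15°/h) ≈ 6.99 h.
So the Moon crosses the meridian 6.99 h after the Sun.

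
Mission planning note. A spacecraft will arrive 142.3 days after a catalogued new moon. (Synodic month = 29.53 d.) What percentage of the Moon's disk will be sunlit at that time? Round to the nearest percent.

29%

Reduce mod P: 142.3 − 4×29.53 = 24.18 d into the current lunation.
The Moon has covered 24.18/29.53 of its cycle, so θ ≈ 360° × 24.18/29.53 = 294.8°.
With cos θ = 0.419, the lit fraction is (1 − 0.419)/2 ≈ 0.290, so 29%.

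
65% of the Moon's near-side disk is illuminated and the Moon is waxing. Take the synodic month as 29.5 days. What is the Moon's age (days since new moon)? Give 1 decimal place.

8.8 days

Invert f = (1 − cos θ)/2 to get cos θ = 1 − 2(0.65) = -0.300, hence θ₀ = arccos -0.300 = 107.5°.
Before full moon the principal value applies: θ = 107.5°.
At 360°/29.5 d per day, 107.5° corresponds to 8.81 days.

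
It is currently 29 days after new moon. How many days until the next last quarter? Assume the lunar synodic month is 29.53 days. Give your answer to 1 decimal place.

22.7 days

Last quarter occurs at elongation 270°, i.e. at age 29.53 × 270/360 = 22.148 d.
This lunation's last quarter (22.148 d) has passed, so add one period: 51.678 − 29 = 22.678 days.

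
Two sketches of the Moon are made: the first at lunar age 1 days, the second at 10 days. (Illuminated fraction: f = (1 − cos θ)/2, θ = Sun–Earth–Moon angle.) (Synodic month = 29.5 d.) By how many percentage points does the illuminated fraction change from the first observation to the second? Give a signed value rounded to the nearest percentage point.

First observation: θ = 360°·1/29.5 = 12.2°, so f = 0.011.
Second observation: θ = 122.0°, f = 0.765.
Δf = 0.765 − 0.011 = +0.754, i.e. +75 pp.

+75 pp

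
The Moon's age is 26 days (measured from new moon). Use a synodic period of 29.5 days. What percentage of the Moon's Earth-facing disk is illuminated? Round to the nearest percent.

The Moon has covered 26/29.5 of its cycle, so θ ≈ 360° × 26/29.5 = 317.3°.
With cos θ = 0.735, the lit fraction is (1 − 0.735)/2 ≈ 0.133, so 13%.

13%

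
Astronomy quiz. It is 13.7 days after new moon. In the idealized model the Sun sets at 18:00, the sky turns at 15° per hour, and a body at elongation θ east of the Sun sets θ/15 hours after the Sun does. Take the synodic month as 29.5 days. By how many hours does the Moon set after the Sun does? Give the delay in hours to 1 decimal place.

11.1 h

Elongation θ = 360° × 13.7/29.5 ≈ 167.2°.
The Moon trails the Sun by θ/15 = 167.2/15 ≈ 11.15 hours.
So the Moon sets 11.15 h after the Sun.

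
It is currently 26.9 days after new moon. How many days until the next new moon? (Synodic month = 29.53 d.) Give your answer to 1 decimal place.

The next new moon completes the synodic month: 29.53 − 26.9 = 2.630 days.

2.6 days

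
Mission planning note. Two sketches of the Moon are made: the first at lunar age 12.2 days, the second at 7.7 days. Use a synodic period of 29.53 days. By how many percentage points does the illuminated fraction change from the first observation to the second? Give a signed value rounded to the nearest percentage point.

θ₁ = 360° × 12.2/29.53 = 148.7°, f₁ = (1 − cos θ₁)/2 = 0.927.
θ₂ = 360° × 7.7/29.53 = 93.9°, f₂ = (1 − cos θ₂)/2 = 0.534.
Change = f₂ − f₁ = -0.394 → -39 percentage points.

-39 percentage points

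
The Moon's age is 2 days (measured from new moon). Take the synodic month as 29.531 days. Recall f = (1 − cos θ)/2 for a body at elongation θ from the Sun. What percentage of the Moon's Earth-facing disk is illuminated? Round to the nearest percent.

Phase angle: θ = 360°·(2 d)/(29.531 d) = 24.4°.
Illuminated fraction = (1 − cos 24.4°)/2 = (1 − 0.911)/2 ≈ 0.045, so 4%.

4%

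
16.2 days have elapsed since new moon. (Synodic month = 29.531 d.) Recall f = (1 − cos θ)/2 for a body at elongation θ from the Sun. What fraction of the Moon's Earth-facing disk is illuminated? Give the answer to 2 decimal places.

Elongation θ = 360° × 16.2/29.531 ≈ 197.5°.
Illuminated fraction = (1 − cos 197.5°)/2 = (1 − (-0.954))/2 ≈ 0.977.

0.98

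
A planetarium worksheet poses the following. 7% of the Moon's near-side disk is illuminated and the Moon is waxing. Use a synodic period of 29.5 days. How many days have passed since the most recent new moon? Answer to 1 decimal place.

From f = (1 − cos θ)/2: cos θ = 1 − 2×0.07 = 0.860; arccos → 30.7°.
Waxing ⇒ before full, so θ = 30.7°.
At 360°/29.5 d per day, 30.7° corresponds to 2.51 days.

2.5 days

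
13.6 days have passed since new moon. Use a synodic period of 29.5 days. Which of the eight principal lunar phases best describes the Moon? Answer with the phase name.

full moon

θ ≈ 360° × 13.6/29.5 = 166°, which falls in the full moon sector.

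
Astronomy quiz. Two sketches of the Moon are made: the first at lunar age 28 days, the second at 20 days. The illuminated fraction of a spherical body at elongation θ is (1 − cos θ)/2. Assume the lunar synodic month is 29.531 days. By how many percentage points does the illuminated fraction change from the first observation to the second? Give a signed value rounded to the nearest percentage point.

First observation: θ = 360°·28/29.531 = 341.3°, so f = 0.026.
Second observation: θ = 243.8°, f = 0.721.
Δf = 0.721 − 0.026 = +0.694, i.e. +69 pp.

+69 pp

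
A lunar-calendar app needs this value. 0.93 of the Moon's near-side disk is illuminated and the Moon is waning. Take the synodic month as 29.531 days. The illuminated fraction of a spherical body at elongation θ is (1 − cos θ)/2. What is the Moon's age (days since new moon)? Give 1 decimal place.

17.3 days

cos θ = 1 − 2f = -0.860, giving a principal value of 149.3°.
A waning Moon lies in 180°–360°, so θ = 360° − 149.3° = 210.7°.
Age = 29.531 × 210.7°/360° ≈ 17.28 days.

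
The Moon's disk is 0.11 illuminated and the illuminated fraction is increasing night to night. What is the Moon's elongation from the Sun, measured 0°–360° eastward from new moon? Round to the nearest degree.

39°

From f = (1 − cos θ)/2: cos θ = 1 − 2×0.11 = 0.780; arccos → 38.7°.
Before full moon the principal value applies: θ = 38.7°.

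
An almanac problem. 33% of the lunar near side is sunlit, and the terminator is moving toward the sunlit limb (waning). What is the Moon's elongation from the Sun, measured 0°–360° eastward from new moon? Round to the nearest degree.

290°

Invert f = (1 − cos θ)/2 to get cos θ = 1 − 2(0.33) = 0.340, hence θ₀ = arccos 0.340 = 70.1°.
Since the Moon is past full (waning), take the reflex angle: θ = 360° − 70.1° = 289.9°.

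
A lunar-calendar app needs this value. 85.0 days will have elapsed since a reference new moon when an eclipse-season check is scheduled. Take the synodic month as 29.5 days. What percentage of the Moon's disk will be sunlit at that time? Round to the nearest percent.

13%

85.0 d spans 2 complete synodic months (2 × 29.5 = 59.00 d) plus 26.00 d.
Elongation θ = 360° × 26.00/29.5 ≈ 317.3°.
cos 317.3° = 0.735, so f = (1 − 0.735)/2 = 0.133, so 13%.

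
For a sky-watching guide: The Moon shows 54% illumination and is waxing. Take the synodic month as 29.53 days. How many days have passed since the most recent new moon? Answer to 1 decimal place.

From f = (1 − cos θ)/2: cos θ = 1 − 2×0.54 = -0.080; arccos → 94.6°.
The Moon is waxing (0°–180°), so θ = 94.6° directly.
At 360°/29.53 d per day, 94.6° corresponds to 7.76 days.

7.8 days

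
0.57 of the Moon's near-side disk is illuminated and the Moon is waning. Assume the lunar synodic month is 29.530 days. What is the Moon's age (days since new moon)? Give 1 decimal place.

21.5 days

Invert f = (1 − cos θ)/2 to get cos θ = 1 − 2(0.57) = -0.140, hence θ₀ = arccos -0.140 = 98.0°.
Waning ⇒ past full, so θ = 360° − 98.0° = 262.0°.
That fraction of the synodic month is 262.0/360 × 29.530 d ≈ 21.49 d.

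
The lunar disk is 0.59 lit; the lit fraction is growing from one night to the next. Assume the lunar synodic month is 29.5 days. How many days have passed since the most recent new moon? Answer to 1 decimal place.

8.2 days

From f = (1 − cos θ)/2: cos θ = 1 − 2×0.59 = -0.180; arccos → 100.4°.
Before full moon the principal value applies: θ = 100.4°.
At 360°/29.5 d per day, 100.4° corresponds to 8.22 days.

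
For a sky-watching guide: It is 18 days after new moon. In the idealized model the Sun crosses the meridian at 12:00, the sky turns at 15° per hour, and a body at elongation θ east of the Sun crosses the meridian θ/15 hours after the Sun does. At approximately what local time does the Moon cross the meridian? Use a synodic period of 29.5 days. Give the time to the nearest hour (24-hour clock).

03:00

The Moon has covered 18/29.5 of its cycle, so θ ≈ 360° × 18/29.5 = 219.7°.
Delay after the Sun = 219.7° / (15°/h) ≈ 14.64 h.
12:00 + 14.64 h ≈ 02:39 → 03:00 to the nearest hour.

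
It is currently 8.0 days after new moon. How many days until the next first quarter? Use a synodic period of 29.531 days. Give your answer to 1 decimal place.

First quarter occurs at elongation 90°, i.e. at age 29.531 × 90/360 = 7.383 d.
This lunation's first quarter (7.383 d) has passed, so add one period: 36.914 − 8.0 = 28.914 days.

28.9 days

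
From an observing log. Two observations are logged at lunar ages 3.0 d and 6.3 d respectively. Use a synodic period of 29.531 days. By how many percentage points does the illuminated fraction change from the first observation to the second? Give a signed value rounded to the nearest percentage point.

θ₁ = 360° × 3.0/29.531 = 36.6°, f₁ = (1 − cos θ₁)/2 = 0.098.
θ₂ = 360° × 6.3/29.531 = 76.8°, f₂ = (1 − cos θ₂)/2 = 0.386.
Change = f₂ − f₁ = +0.287 → +29 percentage points.

+29 percentage points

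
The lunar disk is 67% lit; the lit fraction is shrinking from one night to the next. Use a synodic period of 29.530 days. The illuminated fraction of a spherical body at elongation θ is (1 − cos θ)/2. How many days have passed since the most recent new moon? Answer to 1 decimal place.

20.5 days

Invert f = (1 − cos θ)/2 to get cos θ = 1 − 2(0.67) = -0.340, hence θ₀ = arccos -0.340 = 109.9°.
Waning ⇒ past full, so θ = 360° − 109.9° = 250.1°.
At 360°/29.530 d per day, 250.1° corresponds to 20.52 days.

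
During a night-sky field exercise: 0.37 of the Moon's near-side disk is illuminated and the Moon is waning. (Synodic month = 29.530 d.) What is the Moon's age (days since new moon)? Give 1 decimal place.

23.4 days

cos θ = 1 − 2f = 0.260, giving a principal value of 74.9°.
A waning Moon lies in 180°–360°, so θ = 360° − 74.9° = 285.1°.
At 360°/29.530 d per day, 285.1° corresponds to 23.38 days.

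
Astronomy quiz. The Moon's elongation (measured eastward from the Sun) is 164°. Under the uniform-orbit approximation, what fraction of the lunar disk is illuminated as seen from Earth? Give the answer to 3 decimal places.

cos 164° = (-0.961), so f = (1 − (-0.961))/2 = 0.981.

0.981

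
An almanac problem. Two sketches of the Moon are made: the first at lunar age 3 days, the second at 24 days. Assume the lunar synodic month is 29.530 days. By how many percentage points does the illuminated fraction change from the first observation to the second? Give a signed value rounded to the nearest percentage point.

+21 pp

First observation: θ = 360°·3/29.530 = 36.6°, so f = 0.098.
Second observation: θ = 292.6°, f = 0.308.
Δf = 0.308 − 0.098 = +0.210, i.e. +21 pp.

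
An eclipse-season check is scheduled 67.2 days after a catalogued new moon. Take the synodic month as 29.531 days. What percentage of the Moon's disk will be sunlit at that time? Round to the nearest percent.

67.2/29.531 = 2.276 lunations, so 2 complete cycles and 8.14 d into the next.
Phase angle: θ = 360°·(8.14 d)/(29.531 d) = 99.2°.
With cos θ = (-0.160), the lit fraction is (1 − (-0.160))/2 ≈ 0.580, so 58%.

58%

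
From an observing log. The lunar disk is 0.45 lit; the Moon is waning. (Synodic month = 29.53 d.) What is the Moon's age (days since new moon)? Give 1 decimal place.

22.6 days

Invert f = (1 − cos θ)/2 to get cos θ = 1 − 2(0.45) = 0.100, hence θ₀ = arccos 0.100 = 84.3°.
Since the Moon is past full (waning), take the reflex angle: θ = 360° − 84.3° = 275.7°.
Age = 29.53 × 275.7°/360° ≈ 22.62 days.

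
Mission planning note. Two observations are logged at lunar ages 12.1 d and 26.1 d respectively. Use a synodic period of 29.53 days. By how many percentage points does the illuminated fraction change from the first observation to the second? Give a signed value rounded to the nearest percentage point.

-79 percentage points

θ₁ = 360° × 12.1/29.53 = 147.5°, f₁ = (1 − cos θ₁)/2 = 0.922.
θ₂ = 360° × 26.1/29.53 = 318.2°, f₂ = (1 − cos θ₂)/2 = 0.127.
Change = f₂ − f₁ = -0.794 → -79 percentage points.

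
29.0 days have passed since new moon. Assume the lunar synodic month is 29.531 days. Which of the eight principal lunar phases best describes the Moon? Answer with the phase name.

θ ≈ 360° × 29.0/29.531 = 354°, which falls in the new moon sector.

new moon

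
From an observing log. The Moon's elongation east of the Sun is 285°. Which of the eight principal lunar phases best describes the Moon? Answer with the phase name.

last quarter

285° lies in the last quarter sector of the 8-phase cycle.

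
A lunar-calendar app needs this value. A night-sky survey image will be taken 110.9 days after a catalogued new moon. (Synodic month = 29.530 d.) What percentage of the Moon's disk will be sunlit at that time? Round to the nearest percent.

110.9 d spans 3 complete synodic months (3 × 29.530 = 88.59 d) plus 22.31 d.
Elongation θ = 360° × 22.31/29.530 ≈ 272.0°.
With cos θ = 0.035, the lit fraction is (1 − 0.035)/2 ≈ 0.483, so 48%.

48%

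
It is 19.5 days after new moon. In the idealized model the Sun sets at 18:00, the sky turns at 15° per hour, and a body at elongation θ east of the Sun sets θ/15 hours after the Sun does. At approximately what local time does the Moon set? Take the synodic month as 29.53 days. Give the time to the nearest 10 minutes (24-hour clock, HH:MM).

Phase angle: θ = 360°·(19.5 d)/(29.53 d) = 237.7°.
The Moon trails the Sun by θ/15 = 237.7/15 ≈ 15.85 hours.
18:00 + 15.848 h ≈ 09:51 → 09:50 to the nearest ten minutes.

09:50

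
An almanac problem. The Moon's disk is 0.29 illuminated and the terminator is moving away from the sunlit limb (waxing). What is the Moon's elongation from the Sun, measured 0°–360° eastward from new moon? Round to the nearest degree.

65°

Invert f = (1 − cos θ)/2 to get cos θ = 1 − 2(0.29) = 0.420, hence θ₀ = arccos 0.420 = 65.2°.
Before full moon the principal value applies: θ = 65.2°.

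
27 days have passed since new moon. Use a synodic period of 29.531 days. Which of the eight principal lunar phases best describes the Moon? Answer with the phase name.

At 27/29.531 of the cycle, θ ≈ 329° — the waning crescent range.

waning crescent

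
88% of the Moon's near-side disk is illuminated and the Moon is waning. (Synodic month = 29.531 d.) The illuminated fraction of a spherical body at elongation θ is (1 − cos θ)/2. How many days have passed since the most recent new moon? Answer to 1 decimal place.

Invert f = (1 − cos θ)/2 to get cos θ = 1 − 2(0.88) = -0.760, hence θ₀ = arccos -0.760 = 139.5°.
A waning Moon lies in 180°–360°, so θ = 360° − 139.5° = 220.5°.
At 360°/29.531 d per day, 220.5° corresponds to 18.09 days.

18.1 days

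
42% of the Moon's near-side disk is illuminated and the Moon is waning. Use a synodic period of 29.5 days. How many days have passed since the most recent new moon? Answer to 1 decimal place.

22.9 days

From f = (1 − cos θ)/2: cos θ = 1 − 2×0.42 = 0.160; arccos → 80.8°.
Waning ⇒ past full, so θ = 360° − 80.8° = 279.2°.
That fraction of the synodic month is 279.2/360 × 29.5 d ≈ 22.88 d.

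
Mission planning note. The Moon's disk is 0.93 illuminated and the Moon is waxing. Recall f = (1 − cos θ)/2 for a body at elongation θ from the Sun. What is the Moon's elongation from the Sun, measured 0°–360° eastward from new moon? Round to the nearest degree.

149°

Invert f = (1 − cos θ)/2 to get cos θ = 1 − 2(0.93) = -0.860, hence θ₀ = arccos -0.860 = 149.3°.
The Moon is waxing (0°–180°), so θ = 149.3° directly.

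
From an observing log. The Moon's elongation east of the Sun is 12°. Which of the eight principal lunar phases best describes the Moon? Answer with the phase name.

The new moon sector spans roughly -22°–22°; 12° falls inside it.

new moon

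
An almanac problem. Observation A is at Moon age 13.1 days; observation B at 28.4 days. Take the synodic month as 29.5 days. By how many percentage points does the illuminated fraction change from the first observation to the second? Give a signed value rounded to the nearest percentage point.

-96 pp

θ₁ = 360° × 13.1/29.5 = 159.9°, f₁ = (1 − cos θ₁)/2 = 0.969.
θ₂ = 360° × 28.4/29.5 = 346.6°, f₂ = (1 − cos θ₂)/2 = 0.014.
Change = f₂ − f₁ = -0.956 → -96 percentage points.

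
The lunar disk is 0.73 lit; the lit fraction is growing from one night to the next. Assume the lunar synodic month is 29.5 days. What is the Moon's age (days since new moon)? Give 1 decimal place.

9.6 days

Invert f = (1 − cos θ)/2 to get cos θ = 1 − 2(0.73) = -0.460, hence θ₀ = arccos -0.460 = 117.4°.
Before full moon the principal value applies: θ = 117.4°.
At 360°/29.5 d per day, 117.4° corresponds to 9.62 days.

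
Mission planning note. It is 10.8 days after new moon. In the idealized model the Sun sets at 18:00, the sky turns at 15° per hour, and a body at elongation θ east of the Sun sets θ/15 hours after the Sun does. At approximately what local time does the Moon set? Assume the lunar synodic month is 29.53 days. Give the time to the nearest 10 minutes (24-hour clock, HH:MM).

02:50

Phase angle: θ = 360°·(10.8 d)/(29.53 d) = 131.7°.
The Moon trails the Sun by θ/15 = 131.7/15 ≈ 8.78 hours.
18:00 + 8.778 h ≈ 02:47 → 02:50 to the nearest ten minutes.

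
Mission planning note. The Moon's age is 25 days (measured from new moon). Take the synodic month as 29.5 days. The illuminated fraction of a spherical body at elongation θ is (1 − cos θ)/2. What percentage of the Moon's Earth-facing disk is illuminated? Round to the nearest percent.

21%

Elongation θ = 360° × 25/29.5 ≈ 305.1°.
With cos θ = 0.575, the lit fraction is (1 − 0.575)/2 ≈ 0.213, so 21%.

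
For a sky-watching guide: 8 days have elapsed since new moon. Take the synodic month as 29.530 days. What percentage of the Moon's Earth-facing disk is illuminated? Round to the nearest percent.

57%

The Moon has covered 8/29.530 of its cycle, so θ ≈ 360° × 8/29.530 = 97.5°.
cos 97.5° = (-0.131), so f = (1 − (-0.131))/2 = 0.566, so 57%.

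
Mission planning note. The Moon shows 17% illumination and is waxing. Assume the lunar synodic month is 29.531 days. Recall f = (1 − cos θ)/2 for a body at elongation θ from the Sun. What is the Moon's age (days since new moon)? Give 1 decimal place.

From f = (1 − cos θ)/2: cos θ = 1 − 2×0.17 = 0.660; arccos → 48.7°.
Waxing ⇒ before full, so θ = 48.7°.
Age = 29.531 × 48.7°/360° ≈ 3.99 days.

4.0 days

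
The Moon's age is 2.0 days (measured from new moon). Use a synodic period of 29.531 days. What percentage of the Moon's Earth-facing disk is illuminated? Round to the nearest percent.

Phase angle: θ = 360°·(2.0 d)/(29.531 d) = 24.4°.
With cos θ = 0.911, the lit fraction is (1 − 0.911)/2 ≈ 0.045, so 4%.

4%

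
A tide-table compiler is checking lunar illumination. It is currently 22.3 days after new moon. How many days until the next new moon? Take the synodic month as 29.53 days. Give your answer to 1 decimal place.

One full lunation from the last new moon is 29.53 d; remaining = 29.53 − 22.3 = 7.230 d.

7.2 days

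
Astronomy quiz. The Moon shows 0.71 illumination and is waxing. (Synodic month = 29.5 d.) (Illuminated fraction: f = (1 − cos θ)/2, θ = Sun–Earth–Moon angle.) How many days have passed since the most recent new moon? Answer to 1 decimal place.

9.4 days

Invert f = (1 − cos θ)/2 to get cos θ = 1 − 2(0.71) = -0.420, hence θ₀ = arccos -0.420 = 114.8°.
The Moon is waxing (0°–180°), so θ = 114.8° directly.
Age = 29.5 × 114.8°/360° ≈ 9.41 days.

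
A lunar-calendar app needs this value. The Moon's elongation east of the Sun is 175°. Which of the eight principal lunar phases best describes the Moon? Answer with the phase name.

full moon

175° lies in the full moon sector of the 8-phase cycle.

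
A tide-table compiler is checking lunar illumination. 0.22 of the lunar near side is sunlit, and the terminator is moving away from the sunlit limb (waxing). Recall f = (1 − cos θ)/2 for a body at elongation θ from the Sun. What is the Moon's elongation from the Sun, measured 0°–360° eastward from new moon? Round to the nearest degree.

Invert f = (1 − cos θ)/2 to get cos θ = 1 − 2(0.22) = 0.560, hence θ₀ = arccos 0.560 = 55.9°.
Before full moon the principal value applies: θ = 55.9°.

56°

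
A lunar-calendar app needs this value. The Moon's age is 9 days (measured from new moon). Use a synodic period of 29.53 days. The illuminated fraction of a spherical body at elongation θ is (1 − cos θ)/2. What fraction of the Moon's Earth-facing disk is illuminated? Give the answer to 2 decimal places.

The Moon has covered 9/29.53 of its cycle, so θ ≈ 360° × 9/29.53 = 109.7°.
With cos θ = (-0.337), the lit fraction is (1 − (-0.337))/2 ≈ 0.669.

0.67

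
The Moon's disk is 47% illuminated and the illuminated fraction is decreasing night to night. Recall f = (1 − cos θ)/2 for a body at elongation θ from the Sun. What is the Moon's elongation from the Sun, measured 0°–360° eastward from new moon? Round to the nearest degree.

273°

cos θ = 1 − 2f = 0.060, giving a principal value of 86.6°.
Waning ⇒ past full, so θ = 360° − 86.6° = 273.4°.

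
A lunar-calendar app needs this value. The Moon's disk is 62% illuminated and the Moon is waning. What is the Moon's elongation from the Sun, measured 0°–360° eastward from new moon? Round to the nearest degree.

From f = (1 − cos θ)/2: cos θ = 1 − 2×0.62 = -0.240; arccos → 103.9°.
A waning Moon lies in 180°–360°, so θ = 360° − 103.9° = 256.1°.

256°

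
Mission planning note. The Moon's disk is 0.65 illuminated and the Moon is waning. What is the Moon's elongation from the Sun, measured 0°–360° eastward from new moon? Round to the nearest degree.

253°

cos θ = 1 − 2f = -0.300, giving a principal value of 107.5°.
A waning Moon lies in 180°–360°, so θ = 360° − 107.5° = 252.5°.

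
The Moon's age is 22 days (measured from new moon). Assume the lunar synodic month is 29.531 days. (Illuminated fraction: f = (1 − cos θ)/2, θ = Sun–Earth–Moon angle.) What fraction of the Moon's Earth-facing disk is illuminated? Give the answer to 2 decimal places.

Phase angle: θ = 360°·(22 d)/(29.531 d) = 268.2°.
With cos θ = (-0.032), the lit fraction is (1 − (-0.032))/2 ≈ 0.516.

0.52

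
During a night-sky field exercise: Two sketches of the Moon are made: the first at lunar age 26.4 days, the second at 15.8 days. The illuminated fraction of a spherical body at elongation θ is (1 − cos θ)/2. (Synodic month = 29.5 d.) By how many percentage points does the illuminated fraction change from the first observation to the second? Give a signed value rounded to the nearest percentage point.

+88 percentage points

θ₁ = 360° × 26.4/29.5 = 322.2°, f₁ = (1 − cos θ₁)/2 = 0.105.
θ₂ = 360° × 15.8/29.5 = 192.8°, f₂ = (1 − cos θ₂)/2 = 0.988.
Change = f₂ − f₁ = +0.882 → +88 percentage points.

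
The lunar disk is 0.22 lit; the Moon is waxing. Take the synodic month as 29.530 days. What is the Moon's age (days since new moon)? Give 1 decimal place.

4.6 days

Invert f = (1 − cos θ)/2 to get cos θ = 1 − 2(0.22) = 0.560, hence θ₀ = arccos 0.560 = 55.9°.
Before full moon the principal value applies: θ = 55.9°.
That fraction of the synodic month is 55.9/360 × 29.530 d ≈ 4.59 d.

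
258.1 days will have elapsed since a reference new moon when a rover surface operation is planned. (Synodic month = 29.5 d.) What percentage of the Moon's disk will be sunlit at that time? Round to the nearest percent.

258.1 d spans 8 complete synodic months (8 × 29.5 = 236.00 d) plus 22.10 d.
Elongation θ = 360° × 22.10/29.5 ≈ 269.7°.
Illuminated fraction = (1 − cos 269.7°)/2 = (1 − (-0.005))/2 ≈ 0.503, so 50%.

50%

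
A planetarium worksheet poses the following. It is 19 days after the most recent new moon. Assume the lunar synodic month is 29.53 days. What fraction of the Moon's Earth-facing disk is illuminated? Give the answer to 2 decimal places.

Elongation θ = 360° × 19/29.53 ≈ 231.6°.
cos 231.6° = (-0.621), so f = (1 − (-0.621))/2 = 0.810.

0.81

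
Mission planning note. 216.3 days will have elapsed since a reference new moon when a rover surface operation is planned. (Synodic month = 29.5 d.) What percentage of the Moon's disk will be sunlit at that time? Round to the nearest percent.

216.3 d spans 7 complete synodic months (7 × 29.5 = 206.50 d) plus 9.80 d.
Elongation θ = 360° × 9.80/29.5 ≈ 119.6°.
With cos θ = (-0.494), the lit fraction is (1 − (-0.494))/2 ≈ 0.747, so 75%.

75%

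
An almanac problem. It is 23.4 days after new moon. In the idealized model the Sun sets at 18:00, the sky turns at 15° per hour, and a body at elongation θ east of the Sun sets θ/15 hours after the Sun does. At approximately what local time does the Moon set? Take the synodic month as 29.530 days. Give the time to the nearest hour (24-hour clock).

13:00

Phase angle: θ = 360°·(23.4 d)/(29.530 d) = 285.3°.
At 15° of sky rotation per hour, 285.3° corresponds to a 19.02 h lag.
18:00 + 19.02 h ≈ 13:01 → 13:00 to the nearest hour.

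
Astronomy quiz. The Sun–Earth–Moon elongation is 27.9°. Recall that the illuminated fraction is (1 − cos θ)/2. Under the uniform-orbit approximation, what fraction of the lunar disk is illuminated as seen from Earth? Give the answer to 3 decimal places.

0.058

cos 27.9° = 0.884, so f = (1 − 0.884)/2 = 0.058.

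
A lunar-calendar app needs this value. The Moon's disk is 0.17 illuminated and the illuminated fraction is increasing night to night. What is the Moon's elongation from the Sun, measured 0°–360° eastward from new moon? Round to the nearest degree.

Invert f = (1 − cos θ)/2 to get cos θ = 1 − 2(0.17) = 0.660, hence θ₀ = arccos 0.660 = 48.7°.
Waxing ⇒ before full, so θ = 48.7°.

49°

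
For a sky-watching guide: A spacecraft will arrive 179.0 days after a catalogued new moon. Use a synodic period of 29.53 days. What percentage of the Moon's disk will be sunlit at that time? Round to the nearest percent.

179.0 d spans 6 complete synodic months (6 × 29.53 = 177.18 d) plus 1.82 d.
Phase angle: θ = 360°·(1.82 d)/(29.53 d) = 22.2°.
cos 22.2° = 0.926, so f = (1 − 0.926)/2 = 0.037, so 4%.

4%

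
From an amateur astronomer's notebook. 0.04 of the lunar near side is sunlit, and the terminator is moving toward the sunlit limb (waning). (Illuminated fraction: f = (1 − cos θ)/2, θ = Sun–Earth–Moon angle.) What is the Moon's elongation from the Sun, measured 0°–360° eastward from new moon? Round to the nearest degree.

337°

cos θ = 1 − 2f = 0.920, giving a principal value of 23.1°.
A waning Moon lies in 180°–360°, so θ = 360° − 23.1° = 336.9°.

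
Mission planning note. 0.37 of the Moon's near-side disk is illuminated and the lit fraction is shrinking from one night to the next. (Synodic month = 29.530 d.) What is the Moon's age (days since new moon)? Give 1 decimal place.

Invert f = (1 − cos θ)/2 to get cos θ = 1 − 2(0.37) = 0.260, hence θ₀ = arccos 0.260 = 74.9°.
Waning ⇒ past full, so θ = 360° − 74.9° = 285.1°.
That fraction of the synodic month is 285.1/360 × 29.530 d ≈ 23.38 d.

23.4 days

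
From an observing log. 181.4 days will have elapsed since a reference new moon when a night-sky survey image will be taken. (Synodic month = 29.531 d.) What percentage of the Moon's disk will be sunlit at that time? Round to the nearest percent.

19%

181.4/29.531 = 6.143 lunations, so 6 complete cycles and 4.21 d into the next.
The Moon has covered 4.21/29.531 of its cycle, so θ ≈ 360° × 4.21/29.531 = 51.4°.
Illuminated fraction = (1 − cos 51.4°)/2 = (1 − 0.624)/2 ≈ 0.188, so 19%.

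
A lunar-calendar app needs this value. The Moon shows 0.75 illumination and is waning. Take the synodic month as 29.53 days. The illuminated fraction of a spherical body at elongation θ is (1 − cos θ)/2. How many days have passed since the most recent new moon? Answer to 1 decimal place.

19.7 days

Invert f = (1 − cos θ)/2 to get cos θ = 1 − 2(0.75) = -0.500, hence θ₀ = arccos -0.500 = 120.0°.
Waning ⇒ past full, so θ = 360° − 120.0° = 240.0°.
That fraction of the synodic month is 240.0/360 × 29.53 d ≈ 19.69 d.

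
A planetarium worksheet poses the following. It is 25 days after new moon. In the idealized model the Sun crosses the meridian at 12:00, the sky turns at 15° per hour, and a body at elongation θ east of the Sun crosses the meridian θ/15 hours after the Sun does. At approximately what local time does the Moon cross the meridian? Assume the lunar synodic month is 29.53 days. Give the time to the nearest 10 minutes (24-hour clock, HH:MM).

08:20

The Moon has covered 25/29.53 of its cycle, so θ ≈ 360° × 25/29.53 = 304.8°.
Delay after the Sun = 304.8° / (15°/h) ≈ 20.32 h.
12:00 + 20.318 h ≈ 08:19 → 08:20 to the nearest ten minutes.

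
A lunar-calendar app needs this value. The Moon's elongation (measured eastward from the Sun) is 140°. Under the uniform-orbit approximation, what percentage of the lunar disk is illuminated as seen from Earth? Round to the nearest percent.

Half-versine of 140°: (1 − (-0.766))/2 = 0.883, i.e. 88%.

88%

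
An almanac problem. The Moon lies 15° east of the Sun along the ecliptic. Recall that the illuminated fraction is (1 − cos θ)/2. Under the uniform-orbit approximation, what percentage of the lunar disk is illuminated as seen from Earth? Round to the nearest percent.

2%

f = (1 − cos 15°)/2 = (1 − 0.966)/2 ≈ 0.017, i.e. 2%.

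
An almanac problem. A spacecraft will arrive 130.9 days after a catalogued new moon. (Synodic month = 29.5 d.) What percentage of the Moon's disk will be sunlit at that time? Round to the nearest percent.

130.9/29.5 = 4.437 lunations, so 4 complete cycles and 12.90 d into the next.
The Moon has covered 12.90/29.5 of its cycle, so θ ≈ 360° × 12.90/29.5 = 157.4°.
With cos θ = (-0.923), the lit fraction is (1 − (-0.923))/2 ≈ 0.962, so 96%.

96%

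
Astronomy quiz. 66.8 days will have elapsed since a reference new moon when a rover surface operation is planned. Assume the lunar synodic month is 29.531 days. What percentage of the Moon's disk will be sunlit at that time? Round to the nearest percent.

Reduce mod P: 66.8 − 2×29.531 = 7.74 d into the current lunation.
The Moon has covered 7.74/29.531 of its cycle, so θ ≈ 360° × 7.74/29.531 = 94.3°.
Illuminated fraction = (1 − cos 94.3°)/2 = (1 − (-0.076))/2 ≈ 0.538, so 54%.

54%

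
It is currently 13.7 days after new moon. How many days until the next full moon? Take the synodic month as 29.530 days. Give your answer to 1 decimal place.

1.1 days

Full moon is 0.5 of the way through the cycle: age 0.5 × 29.530 = 14.765 d.
So 1.065 days remain (14.765 − 13.7).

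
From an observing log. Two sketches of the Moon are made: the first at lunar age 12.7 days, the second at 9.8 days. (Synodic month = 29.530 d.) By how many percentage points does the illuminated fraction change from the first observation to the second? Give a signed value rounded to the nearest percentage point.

First observation: θ = 360°·12.7/29.530 = 154.8°, so f = 0.953.
Second observation: θ = 119.5°, f = 0.746.
Δf = 0.746 − 0.953 = -0.207, i.e. -21 pp.

-21 pp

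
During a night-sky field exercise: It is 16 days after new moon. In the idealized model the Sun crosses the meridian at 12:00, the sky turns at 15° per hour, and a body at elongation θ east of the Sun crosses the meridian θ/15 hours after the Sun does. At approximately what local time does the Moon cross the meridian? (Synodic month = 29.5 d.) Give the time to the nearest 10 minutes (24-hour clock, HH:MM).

01:00

The Moon has covered 16/29.5 of its cycle, so θ ≈ 360° × 16/29.5 = 195.3°.
At 15° of sky rotation per hour, 195.3° corresponds to a 13.02 h lag.
12:00 + 13.017 h ≈ 01:01 → 01:00 to the nearest ten minutes.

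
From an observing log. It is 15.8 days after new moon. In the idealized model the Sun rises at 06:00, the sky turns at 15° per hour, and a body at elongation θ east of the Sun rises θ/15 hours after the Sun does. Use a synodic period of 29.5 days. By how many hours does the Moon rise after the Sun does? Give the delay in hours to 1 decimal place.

Phase angle: θ = 360°·(15.8 d)/(29.5 d) = 192.8°.
The Moon trails the Sun by θ/15 = 192.8/15 ≈ 12.85 hours.
So the Moon rises 12.85 h after the Sun.

12.9 h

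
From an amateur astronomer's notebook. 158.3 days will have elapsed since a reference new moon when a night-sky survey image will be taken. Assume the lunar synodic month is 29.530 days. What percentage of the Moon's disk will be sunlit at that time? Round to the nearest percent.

82%

Reduce mod P: 158.3 − 5×29.530 = 10.65 d into the current lunation.
Elongation θ = 360° × 10.65/29.530 ≈ 129.8°.
Illuminated fraction = (1 − cos 129.8°)/2 = (1 − (-0.641))/2 ≈ 0.820, so 82%.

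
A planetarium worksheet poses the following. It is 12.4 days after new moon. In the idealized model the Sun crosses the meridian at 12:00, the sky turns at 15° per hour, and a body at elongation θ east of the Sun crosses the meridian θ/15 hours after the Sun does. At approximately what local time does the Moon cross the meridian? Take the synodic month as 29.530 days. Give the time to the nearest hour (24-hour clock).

Elongation θ = 360° × 12.4/29.530 ≈ 151.2°.
Delay after the Sun = 151.2° / (15°/h) ≈ 10.08 h.
12:00 + 10.08 h ≈ 22:05 → 22:00 to the nearest hour.

22:00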